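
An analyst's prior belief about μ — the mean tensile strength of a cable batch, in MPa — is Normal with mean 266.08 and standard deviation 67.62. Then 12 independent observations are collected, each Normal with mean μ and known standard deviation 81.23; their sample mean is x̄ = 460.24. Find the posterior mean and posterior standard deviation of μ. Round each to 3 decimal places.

Posterior mean ≈ 439.398; posterior SD ≈ 22.155

With known σ, the Normal prior is conjugate. Weight on the data is w = (n/σ²)/(n/σ² + 1/τ₀²) = 0.00181865/(0.00181865+0.00021870) = 0.89265.
Posterior mean = w·x̄ + (1−w)·μ₀ = 0.89265·460.24 + 0.10735·266.08 = 439.398. Posterior variance = 1/(0.00181865+0.00021870) = 490.834, so SD = 22.155.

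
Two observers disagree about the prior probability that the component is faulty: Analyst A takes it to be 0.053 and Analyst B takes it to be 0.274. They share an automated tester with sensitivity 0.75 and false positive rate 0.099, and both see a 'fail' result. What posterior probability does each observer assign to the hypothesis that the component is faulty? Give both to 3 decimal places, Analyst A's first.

Analyst A: 0.298; Analyst B: 0.741

P('+'|H) = 0.75, P('+'|¬H) = 0.099.
Analyst A: numerator 0.75·0.053 = 0.039750; evidence = 0.039750+0.099·0.947 = 0.13350; posterior = 0.298.
Analyst B: numerator 0.75·0.274 = 0.20550; evidence = 0.20550+0.099·0.726 = 0.27737; posterior = 0.741.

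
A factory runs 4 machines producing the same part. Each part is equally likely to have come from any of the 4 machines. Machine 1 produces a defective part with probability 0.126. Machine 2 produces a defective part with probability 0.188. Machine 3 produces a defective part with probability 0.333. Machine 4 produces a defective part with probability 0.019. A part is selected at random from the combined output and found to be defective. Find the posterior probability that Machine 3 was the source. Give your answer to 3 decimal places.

Posterior probability ≈ 0.500

Tabulate prior·likelihood by source: [1] prior 0.25, lik 0.126, product 0.03150; [2] prior 0.25, lik 0.188, product 0.04700; [3] prior 0.25, lik 0.333, product 0.08325; [4] prior 0.25, lik 0.019, product 0.004750.
Normalizing constant = 0.16650; the posterior for Machine 3 is its product over the sum, 0.08325/0.16650 = 0.500.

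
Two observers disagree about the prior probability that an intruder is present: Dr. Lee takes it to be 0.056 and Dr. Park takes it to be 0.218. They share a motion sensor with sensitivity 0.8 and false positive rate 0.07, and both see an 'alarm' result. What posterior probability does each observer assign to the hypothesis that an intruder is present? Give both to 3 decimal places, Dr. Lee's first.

The likelihood ratio for an 'alarm' result is 0.8/0.07 = 11.429.
Dr. Lee: prior odds 0.056/0.944 = 0.059322; posterior odds 0.67797; posterior probability 0.404.
Dr. Park: prior odds 0.218/0.782 = 0.27877; posterior odds 3.1860; posterior probability 0.761.

Dr. Lee: 0.404; Dr. Park: 0.761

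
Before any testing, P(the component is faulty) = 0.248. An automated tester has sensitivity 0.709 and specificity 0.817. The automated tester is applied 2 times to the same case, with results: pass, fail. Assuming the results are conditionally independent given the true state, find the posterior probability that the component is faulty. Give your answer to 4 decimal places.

Posterior P(H) ≈ 0.3128

Let H be the event that the component is faulty; start with P(H) = 0.248. P('fail'|H) = 0.709, P('fail'|¬H) = 0.183.
Update on result 1 ('pass'): P(H) ← 0.291·0.2480 / (0.291·0.2480 + 0.817·0.7520) = 0.072168/0.68655 = 0.1051.
Update on result 2 ('fail'): P(H) ← 0.709·0.1051 / (0.709·0.1051 + 0.183·0.8949) = 0.074528/0.23829 = 0.3128.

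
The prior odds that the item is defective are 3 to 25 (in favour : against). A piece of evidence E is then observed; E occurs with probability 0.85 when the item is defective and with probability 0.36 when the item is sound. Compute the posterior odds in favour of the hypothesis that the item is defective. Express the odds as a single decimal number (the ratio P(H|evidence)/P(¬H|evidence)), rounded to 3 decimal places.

Prior odds = 3/25 = 0.12000.
Likelihood ratio for E = 0.85/0.36 = 2.3611.
Posterior odds = prior odds × LR = 0.28333.

Posterior odds ≈ 0.283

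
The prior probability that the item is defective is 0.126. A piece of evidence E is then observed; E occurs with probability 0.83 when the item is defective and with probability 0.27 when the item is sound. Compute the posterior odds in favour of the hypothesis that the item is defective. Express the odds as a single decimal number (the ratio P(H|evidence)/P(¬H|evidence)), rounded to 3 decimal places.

Prior odds = 0.126/(1−0.126) = 0.14416.
Likelihood ratio for E = 0.83/0.27 = 3.0741.
Posterior odds = prior odds × LR = 0.44317.

Posterior odds ≈ 0.443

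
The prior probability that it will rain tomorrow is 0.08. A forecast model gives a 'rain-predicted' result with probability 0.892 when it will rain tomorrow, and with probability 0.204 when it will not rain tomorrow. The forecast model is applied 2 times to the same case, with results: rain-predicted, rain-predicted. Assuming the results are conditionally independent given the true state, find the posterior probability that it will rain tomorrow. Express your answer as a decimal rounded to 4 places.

Posterior P(H) ≈ 0.6244

With H the event that it will rain tomorrow, the joint likelihood of the observed sequence is P(data|H) = 0.892·0.892 = 0.79566 and P(data|¬H) = 0.204·0.204 = 0.041616.
Bayes: P(H|data) = 0.08·0.79566 / (0.08·0.79566 + 0.92·0.041616) = 0.063653/0.10194 = 0.6244.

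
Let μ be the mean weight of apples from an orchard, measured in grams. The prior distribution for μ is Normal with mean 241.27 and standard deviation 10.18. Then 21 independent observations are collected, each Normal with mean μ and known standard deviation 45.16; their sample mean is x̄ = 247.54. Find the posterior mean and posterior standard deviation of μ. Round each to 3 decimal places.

Posterior mean ≈ 244.507; posterior SD ≈ 7.081

With known σ, the Normal prior is conjugate. Weight on the data is w = (n/σ²)/(n/σ² + 1/τ₀²) = 0.0102970/(0.0102970+0.00964949) = 0.51623.
Posterior mean = w·x̄ + (1−w)·μ₀ = 0.51623·247.54 + 0.48377·241.27 = 244.507. Posterior variance = 1/(0.0102970+0.00964949) = 50.1341, so SD = 7.081.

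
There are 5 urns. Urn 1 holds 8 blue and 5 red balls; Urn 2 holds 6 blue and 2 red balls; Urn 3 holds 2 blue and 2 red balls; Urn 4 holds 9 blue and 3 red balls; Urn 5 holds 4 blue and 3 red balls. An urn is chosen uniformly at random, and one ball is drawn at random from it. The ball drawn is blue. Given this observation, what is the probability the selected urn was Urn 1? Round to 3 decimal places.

Tabulate prior·likelihood by source: [1] prior 0.2, lik 0.6154, product 0.1231; [2] prior 0.2, lik 0.75, product 0.1500; [3] prior 0.2, lik 0.5, product 0.1000; [4] prior 0.2, lik 0.75, product 0.1500; [5] prior 0.2, lik 0.5714, product 0.1143.
Normalizing constant = 0.63736; the posterior for Urn 1 is its product over the sum, 0.1231/0.63736 = 0.193.

Posterior probability ≈ 0.193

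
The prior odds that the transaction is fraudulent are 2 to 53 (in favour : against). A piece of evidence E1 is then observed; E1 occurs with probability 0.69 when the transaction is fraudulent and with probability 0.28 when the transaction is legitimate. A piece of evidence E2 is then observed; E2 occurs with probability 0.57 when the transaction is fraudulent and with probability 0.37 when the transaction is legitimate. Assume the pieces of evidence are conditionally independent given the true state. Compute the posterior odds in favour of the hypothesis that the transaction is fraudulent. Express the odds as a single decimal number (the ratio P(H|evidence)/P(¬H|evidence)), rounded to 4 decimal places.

Prior odds = 2/53 = 0.037736. In log-odds, ln(0.037736) = -3.2771.
Add log likelihood ratios: ln(2.4643) + ln(1.5405) = 1.3340.
Posterior log-odds = -1.9431, so posterior odds = exp(-1.9431) = 0.14326.

Posterior odds ≈ 0.1433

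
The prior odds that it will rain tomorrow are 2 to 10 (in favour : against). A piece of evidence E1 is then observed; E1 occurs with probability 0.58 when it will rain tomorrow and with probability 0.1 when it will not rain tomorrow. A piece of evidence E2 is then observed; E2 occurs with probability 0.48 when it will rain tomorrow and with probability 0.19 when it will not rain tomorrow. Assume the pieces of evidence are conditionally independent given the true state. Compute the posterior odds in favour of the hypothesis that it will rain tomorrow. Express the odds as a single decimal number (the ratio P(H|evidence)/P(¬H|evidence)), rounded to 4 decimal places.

Prior odds = 2/10 = 0.20000. In log-odds, ln(0.20000) = -1.6094.
Add log likelihood ratios: ln(5.8000) + ln(2.5263) = 2.6846.
Posterior log-odds = 1.0752, so posterior odds = exp(1.0752) = 2.9305.

Posterior odds ≈ 2.9305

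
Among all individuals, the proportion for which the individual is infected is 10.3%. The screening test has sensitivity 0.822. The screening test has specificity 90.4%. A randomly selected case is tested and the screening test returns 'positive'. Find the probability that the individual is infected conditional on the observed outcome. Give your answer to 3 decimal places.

P(H | E) ≈ 0.496

Write H for 'the individual is infected'. Prior odds H:¬H = 0.103/0.897 = 0.11483. For the 'positive' outcome, the likelihood ratio is 0.822/0.096 = 8.5625.
Posterior odds = 0.11483 × 8.5625 = 0.98321, so P(H|E) = 0.98321/(1+0.98321) = 0.496.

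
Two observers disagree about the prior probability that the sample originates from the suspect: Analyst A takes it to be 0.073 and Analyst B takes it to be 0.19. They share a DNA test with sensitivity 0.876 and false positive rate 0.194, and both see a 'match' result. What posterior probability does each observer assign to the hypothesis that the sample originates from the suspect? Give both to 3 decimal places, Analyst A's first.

Analyst A: 0.262; Analyst B: 0.514

The likelihood ratio for a 'match' result is 0.876/0.194 = 4.5155.
Analyst A: prior odds 0.073/0.927 = 0.078749; posterior odds 0.35559; posterior probability 0.262.
Analyst B: prior odds 0.19/0.81 = 0.23457; posterior odds 1.0592; posterior probability 0.514.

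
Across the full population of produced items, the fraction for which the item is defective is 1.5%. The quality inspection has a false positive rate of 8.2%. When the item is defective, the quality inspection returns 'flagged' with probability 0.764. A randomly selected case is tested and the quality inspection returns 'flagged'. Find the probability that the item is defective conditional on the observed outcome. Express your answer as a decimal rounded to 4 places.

Write H for 'the item is defective'. Prior odds H:¬H = 0.015/0.985 = 0.015228. For the 'flagged' outcome, the likelihood ratio is 0.764/0.082 = 9.3171.
Posterior odds = 0.015228 × 9.3171 = 0.14188, so P(H|E) = 0.14188/(1+0.14188) = 0.1243.

P(H | E) ≈ 0.1243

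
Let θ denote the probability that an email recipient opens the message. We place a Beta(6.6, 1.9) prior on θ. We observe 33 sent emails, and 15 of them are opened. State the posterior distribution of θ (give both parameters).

The binomial likelihood is conjugate to the Beta prior: with 15 successes and 18 failures, the posterior is Beta(6.6+15, 1.9+18) = Beta(21.6, 19.9).

Posterior: Beta(21.6, 19.9)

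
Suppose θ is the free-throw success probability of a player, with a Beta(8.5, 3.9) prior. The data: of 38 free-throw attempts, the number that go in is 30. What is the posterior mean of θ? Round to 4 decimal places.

The binomial likelihood is conjugate to the Beta prior: with 30 successes and 8 failures, the posterior is Beta(8.5+30, 3.9+8) = Beta(38.5, 11.9).
Posterior mean = α/(α+β) = 38.5/50.4 = 0.7639.

Posterior mean ≈ 0.7639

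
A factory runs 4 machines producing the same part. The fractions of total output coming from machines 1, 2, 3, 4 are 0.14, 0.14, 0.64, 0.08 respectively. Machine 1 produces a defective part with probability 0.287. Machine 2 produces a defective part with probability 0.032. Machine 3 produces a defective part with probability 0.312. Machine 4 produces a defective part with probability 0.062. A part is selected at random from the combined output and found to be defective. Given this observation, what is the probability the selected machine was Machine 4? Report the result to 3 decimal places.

Posterior probability ≈ 0.020

P(defective|M1) = 0.287; P(defective|M2) = 0.032; P(defective|M3) = 0.312; P(defective|M4) = 0.062.
Prior × likelihood for each source: 0.14·0.287=0.04018, 0.14·0.032=0.004480, 0.64·0.312=0.1997, 0.08·0.062=0.004960. Summing gives P(defective) = 0.24930.
P(Machine 4 | defective) = 0.004960 / 0.24930 = 0.020.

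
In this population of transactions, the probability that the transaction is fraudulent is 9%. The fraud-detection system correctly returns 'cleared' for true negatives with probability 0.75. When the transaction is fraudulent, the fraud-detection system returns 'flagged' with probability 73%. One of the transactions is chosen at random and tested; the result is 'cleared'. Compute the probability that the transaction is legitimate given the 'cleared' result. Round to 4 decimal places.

P(¬H | E) ≈ 0.9656

Write H for 'the transaction is fraudulent'. Prior odds H:¬H = 0.09/0.91 = 0.098901. For the 'cleared' outcome, the likelihood ratio is 0.27/0.75 = 0.36000.
Posterior odds = 0.098901 × 0.36000 = 0.035604, so P(H|E) = 0.035604/(1+0.035604) = 0.0344. Then P(¬H|E) = 1 − 0.0344 = 0.9656.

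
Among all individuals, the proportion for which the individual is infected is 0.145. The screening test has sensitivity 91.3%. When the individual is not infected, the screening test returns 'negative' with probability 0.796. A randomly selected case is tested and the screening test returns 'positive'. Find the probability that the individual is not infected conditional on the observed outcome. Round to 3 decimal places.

Let H be the event that the individual is infected. P(H) = 0.145, so P(¬H) = 0.855. With E the 'positive' result, P(E|H) = 0.913 and P(E|¬H) = 0.204.
P(E) = 0.913·0.145 + 0.204·0.855 = 0.13239 + 0.17442 = 0.30680.
By Bayes' theorem, P(H|E) = 0.13239 / 0.30680 = 0.431. Hence P(¬H|E) = 1 − 0.431 = 0.569.

P(¬H | E) ≈ 0.569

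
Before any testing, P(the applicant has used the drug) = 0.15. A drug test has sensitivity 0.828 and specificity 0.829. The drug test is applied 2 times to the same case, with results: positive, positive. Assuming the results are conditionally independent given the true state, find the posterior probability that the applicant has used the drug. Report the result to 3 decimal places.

Let H be the event that the applicant has used the drug; start with P(H) = 0.15. P('positive'|H) = 0.828, P('positive'|¬H) = 0.171.
Update on result 1 ('positive'): P(H) ← 0.828·0.1500 / (0.828·0.1500 + 0.171·0.8500) = 0.12420/0.26955 = 0.4608.
Update on result 2 ('positive'): P(H) ← 0.828·0.4608 / (0.828·0.4608 + 0.171·0.5392) = 0.38152/0.47372 = 0.8054.

Posterior P(H) ≈ 0.805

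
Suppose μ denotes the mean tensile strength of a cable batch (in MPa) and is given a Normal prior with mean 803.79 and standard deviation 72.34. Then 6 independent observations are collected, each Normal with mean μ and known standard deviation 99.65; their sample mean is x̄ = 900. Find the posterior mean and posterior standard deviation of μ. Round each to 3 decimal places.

Posterior mean ≈ 876.883; posterior SD ≈ 35.459

With known σ, the Normal prior is conjugate. Weight on the data is w = (n/σ²)/(n/σ² + 1/τ₀²) = 0.00060422/(0.00060422+0.00019109) = 0.75973.
Posterior mean = w·x̄ + (1−w)·μ₀ = 0.75973·900 + 0.24027·803.79 = 876.883. Posterior variance = 1/(0.00060422+0.00019109) = 1257.36, so SD = 35.459.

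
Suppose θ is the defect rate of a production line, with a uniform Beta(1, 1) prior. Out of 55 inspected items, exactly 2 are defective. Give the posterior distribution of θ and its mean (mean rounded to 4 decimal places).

Observing 2 successes and 53 failures updates Beta(1, 1) by adding the success and failure counts to the two shape parameters: α = 1+2 = 3, β = 1+53 = 54.
Posterior mean = α/(α+β) = 3/57 = 0.0526.

Posterior: Beta(3, 54); mean ≈ 0.0526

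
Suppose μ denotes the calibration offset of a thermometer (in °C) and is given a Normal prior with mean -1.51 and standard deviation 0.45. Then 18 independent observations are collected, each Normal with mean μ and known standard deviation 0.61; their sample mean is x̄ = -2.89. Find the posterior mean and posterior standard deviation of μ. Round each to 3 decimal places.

Posterior mean ≈ -2.762; posterior SD ≈ 0.137

Prior precision 1/τ₀² = 1/0.45² = 4.93827; data precision n/σ² = 18/0.61² = 48.3741.
Posterior precision = 4.93827 + 48.3741 = 53.3124, giving posterior SD = 1/√53.3124 = 0.137.
Posterior mean = (4.93827·-1.51 + 48.3741·-2.89) / 53.3124 = -2.762.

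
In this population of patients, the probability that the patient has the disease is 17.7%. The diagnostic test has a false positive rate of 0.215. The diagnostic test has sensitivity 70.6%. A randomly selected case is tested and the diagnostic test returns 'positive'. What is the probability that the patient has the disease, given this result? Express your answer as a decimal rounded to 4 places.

P(H | E) ≈ 0.4139

Write H for 'the patient has the disease'. Prior odds H:¬H = 0.177/0.823 = 0.21507. For the 'positive' outcome, the likelihood ratio is 0.706/0.215 = 3.2837.
Posterior odds = 0.21507 × 3.2837 = 0.70622, so P(H|E) = 0.70622/(1+0.70622) = 0.4139.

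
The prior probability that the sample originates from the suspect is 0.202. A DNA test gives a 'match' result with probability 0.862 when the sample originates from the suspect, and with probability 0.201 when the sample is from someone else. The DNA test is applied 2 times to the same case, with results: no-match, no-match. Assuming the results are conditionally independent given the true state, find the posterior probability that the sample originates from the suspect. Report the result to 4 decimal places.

Posterior P(H) ≈ 0.0075

Let H be the event that the sample originates from the suspect; start with P(H) = 0.202. P('match'|H) = 0.862, P('match'|¬H) = 0.201.
Update on result 1 ('no-match'): P(H) ← 0.138·0.2020 / (0.138·0.2020 + 0.799·0.7980) = 0.027876/0.66548 = 0.0419.
Update on result 2 ('no-match'): P(H) ← 0.138·0.0419 / (0.138·0.0419 + 0.799·0.9581) = 0.0057806/0.77131 = 0.0075.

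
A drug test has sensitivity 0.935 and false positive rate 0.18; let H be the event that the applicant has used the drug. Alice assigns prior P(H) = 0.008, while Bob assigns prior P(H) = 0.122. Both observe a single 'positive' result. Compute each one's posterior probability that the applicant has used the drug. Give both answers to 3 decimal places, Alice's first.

The likelihood ratio for a 'positive' result is 0.935/0.18 = 5.1944.
Alice: prior odds 0.008/0.992 = 0.0080645; posterior odds 0.041891; posterior probability 0.040.
Bob: prior odds 0.122/0.878 = 0.13895; posterior odds 0.72178; posterior probability 0.419.

Alice: 0.040; Bob: 0.419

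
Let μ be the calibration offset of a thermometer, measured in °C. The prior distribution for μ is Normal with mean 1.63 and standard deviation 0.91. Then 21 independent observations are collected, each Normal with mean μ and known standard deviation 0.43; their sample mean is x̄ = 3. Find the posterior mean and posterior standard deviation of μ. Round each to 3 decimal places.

With known σ, the Normal prior is conjugate. Weight on the data is w = (n/σ²)/(n/σ² + 1/τ₀²) = 113.575/(113.575+1.20758) = 0.98948.
Posterior mean = w·x̄ + (1−w)·μ₀ = 0.98948·3 + 0.010521·1.63 = 2.986. Posterior variance = 1/(113.575+1.20758) = 0.00871213, so SD = 0.093.

Posterior mean ≈ 2.986; posterior SD ≈ 0.093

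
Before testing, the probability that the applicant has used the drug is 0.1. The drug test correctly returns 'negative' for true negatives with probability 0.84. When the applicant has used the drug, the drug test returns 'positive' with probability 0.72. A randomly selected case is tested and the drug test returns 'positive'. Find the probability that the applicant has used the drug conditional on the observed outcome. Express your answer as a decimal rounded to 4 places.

Let H be the event that the applicant has used the drug. P(H) = 0.1, so P(¬H) = 0.9. With E the 'positive' result, P(E|H) = 0.72 and P(E|¬H) = 0.16.
P(E) = 0.72·0.1 + 0.16·0.9 = 0.072000 + 0.14400 = 0.21600.
By Bayes' theorem, P(H|E) = 0.072000 / 0.21600 = 0.3333.

P(H | E) ≈ 0.3333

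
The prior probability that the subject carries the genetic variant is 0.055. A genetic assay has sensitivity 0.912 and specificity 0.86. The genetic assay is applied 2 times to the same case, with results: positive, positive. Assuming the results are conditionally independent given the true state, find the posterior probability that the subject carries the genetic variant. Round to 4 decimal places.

Posterior P(H) ≈ 0.7118

With H the event that the subject carries the genetic variant, the joint likelihood of the observed sequence is P(data|H) = 0.912·0.912 = 0.83174 and P(data|¬H) = 0.14·0.14 = 0.019600.
Bayes: P(H|data) = 0.055·0.83174 / (0.055·0.83174 + 0.945·0.019600) = 0.045746/0.064268 = 0.7118.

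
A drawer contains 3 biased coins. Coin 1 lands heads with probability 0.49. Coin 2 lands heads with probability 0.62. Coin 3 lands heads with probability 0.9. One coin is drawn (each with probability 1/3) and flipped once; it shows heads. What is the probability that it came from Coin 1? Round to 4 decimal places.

Tabulate prior·likelihood by source: [1] prior 0.333333, lik 0.49, product 0.1633; [2] prior 0.333333, lik 0.62, product 0.2067; [3] prior 0.333333, lik 0.9, product 0.3000.
Normalizing constant = 0.67000; the posterior for Coin 1 is its product over the sum, 0.1633/0.67000 = 0.2438.

Posterior probability ≈ 0.2438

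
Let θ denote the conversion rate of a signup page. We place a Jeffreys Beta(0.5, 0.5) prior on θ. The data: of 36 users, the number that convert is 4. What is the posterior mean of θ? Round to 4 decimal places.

The binomial likelihood is conjugate to the Beta prior: with 4 successes and 32 failures, the posterior is Beta(0.5+4, 0.5+32) = Beta(4.5, 32.5).
Posterior mean = α/(α+β) = 4.5/37 = 0.1216.

Posterior mean ≈ 0.1216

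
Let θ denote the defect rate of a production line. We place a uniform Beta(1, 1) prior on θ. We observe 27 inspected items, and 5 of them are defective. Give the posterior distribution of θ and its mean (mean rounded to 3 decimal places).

The binomial likelihood is conjugate to the Beta prior: with 5 successes and 22 failures, the posterior is Beta(1+5, 1+22) = Beta(6, 23).
E[θ | data] = 6/(6+23) = 0.207.

Posterior: Beta(6, 23); mean ≈ 0.207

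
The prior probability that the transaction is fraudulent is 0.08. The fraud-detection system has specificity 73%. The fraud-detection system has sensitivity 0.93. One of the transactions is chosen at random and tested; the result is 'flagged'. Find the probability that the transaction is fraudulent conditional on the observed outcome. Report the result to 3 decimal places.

Let H be the event that the transaction is fraudulent. P(H) = 0.08, so P(¬H) = 0.92. With E the 'flagged' result, P(E|H) = 0.93 and P(E|¬H) = 0.27.
P(E) = 0.93·0.08 + 0.27·0.92 = 0.074400 + 0.24840 = 0.32280.
By Bayes' theorem, P(H|E) = 0.074400 / 0.32280 = 0.230.

P(H | E) ≈ 0.230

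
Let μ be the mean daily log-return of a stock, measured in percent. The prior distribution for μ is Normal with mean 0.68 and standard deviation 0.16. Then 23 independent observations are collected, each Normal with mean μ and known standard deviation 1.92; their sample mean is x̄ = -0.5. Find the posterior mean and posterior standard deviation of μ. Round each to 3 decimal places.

Posterior mean ≈ 0.517; posterior SD ≈ 0.149

Prior precision 1/τ₀² = 1/0.16² = 39.0625; data precision n/σ² = 23/1.92² = 6.23915.
Posterior precision = 39.0625 + 6.23915 = 45.3016, giving posterior SD = 1/√45.3016 = 0.149.
Posterior mean = (39.0625·0.68 + 6.23915·-0.5) / 45.3016 = 0.517.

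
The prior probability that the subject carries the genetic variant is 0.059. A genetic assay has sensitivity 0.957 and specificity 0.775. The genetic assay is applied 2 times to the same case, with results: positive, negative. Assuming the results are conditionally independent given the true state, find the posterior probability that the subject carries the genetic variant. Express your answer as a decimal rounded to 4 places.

With H the event that the subject carries the genetic variant, the joint likelihood of the observed sequence is P(data|H) = 0.957·0.043 = 0.041151 and P(data|¬H) = 0.225·0.775 = 0.17438.
Bayes: P(H|data) = 0.059·0.041151 / (0.059·0.041151 + 0.941·0.17438) = 0.0024279/0.16651 = 0.0146.

Posterior P(H) ≈ 0.0146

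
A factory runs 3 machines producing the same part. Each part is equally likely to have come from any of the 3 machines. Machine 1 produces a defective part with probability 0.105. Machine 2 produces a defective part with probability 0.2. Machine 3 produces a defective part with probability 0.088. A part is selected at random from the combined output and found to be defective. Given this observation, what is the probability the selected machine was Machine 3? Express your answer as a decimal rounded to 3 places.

P(defective|M1) = 0.105; P(defective|M2) = 0.2; P(defective|M3) = 0.088.
Prior × likelihood for each source: 0.333333·0.105=0.03500, 0.333333·0.2=0.06667, 0.333333·0.088=0.02933. Summing gives P(defective) = 0.13100.
P(Machine 3 | defective) = 0.02933 / 0.13100 = 0.224.

Posterior probability ≈ 0.224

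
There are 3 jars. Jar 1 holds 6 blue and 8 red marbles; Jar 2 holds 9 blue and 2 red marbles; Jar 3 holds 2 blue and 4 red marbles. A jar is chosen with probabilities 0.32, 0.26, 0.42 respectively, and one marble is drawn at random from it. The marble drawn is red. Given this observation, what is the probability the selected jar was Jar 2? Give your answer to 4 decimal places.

Posterior probability ≈ 0.0927

Tabulate prior·likelihood by source: [1] prior 0.32, lik 0.5714, product 0.1829; [2] prior 0.26, lik 0.1818, product 0.04727; [3] prior 0.42, lik 0.6667, product 0.2800.
Normalizing constant = 0.51013; the posterior for Jar 2 is its product over the sum, 0.04727/0.51013 = 0.0927.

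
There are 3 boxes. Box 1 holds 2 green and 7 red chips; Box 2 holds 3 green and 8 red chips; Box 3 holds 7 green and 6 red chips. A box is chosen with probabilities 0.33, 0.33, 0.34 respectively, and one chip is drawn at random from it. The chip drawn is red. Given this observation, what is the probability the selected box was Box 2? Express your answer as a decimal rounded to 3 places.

Posterior probability ≈ 0.367

Tabulate prior·likelihood by source: [1] prior 0.33, lik 0.7778, product 0.2567; [2] prior 0.33, lik 0.7273, product 0.2400; [3] prior 0.34, lik 0.4615, product 0.1569.
Normalizing constant = 0.65359; the posterior for Box 2 is its product over the sum, 0.2400/0.65359 = 0.367.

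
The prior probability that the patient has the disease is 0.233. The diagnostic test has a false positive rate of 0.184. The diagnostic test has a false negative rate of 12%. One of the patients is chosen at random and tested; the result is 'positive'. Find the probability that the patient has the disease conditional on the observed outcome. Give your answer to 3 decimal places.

P(H | E) ≈ 0.592

Write H for 'the patient has the disease'. Prior odds H:¬H = 0.233/0.767 = 0.30378. For the 'positive' outcome, the likelihood ratio is 0.88/0.184 = 4.7826.
Posterior odds = 0.30378 × 4.7826 = 1.4529, so P(H|E) = 1.4529/(1+1.4529) = 0.592.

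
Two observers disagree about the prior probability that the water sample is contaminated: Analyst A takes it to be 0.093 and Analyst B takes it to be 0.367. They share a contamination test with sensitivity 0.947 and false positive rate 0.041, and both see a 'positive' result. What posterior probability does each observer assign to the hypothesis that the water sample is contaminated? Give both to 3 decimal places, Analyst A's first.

The likelihood ratio for a 'positive' result is 0.947/0.041 = 23.098.
Analyst A: prior odds 0.093/0.907 = 0.10254; posterior odds 2.3683; posterior probability 0.703.
Analyst B: prior odds 0.367/0.633 = 0.57978; posterior odds 13.391; posterior probability 0.931.

Analyst A: 0.703; Analyst B: 0.931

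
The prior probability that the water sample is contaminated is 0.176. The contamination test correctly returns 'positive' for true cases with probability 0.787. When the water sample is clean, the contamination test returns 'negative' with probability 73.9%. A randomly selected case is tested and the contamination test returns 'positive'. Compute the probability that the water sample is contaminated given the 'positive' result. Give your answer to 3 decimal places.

P(H | E) ≈ 0.392

Write H for 'the water sample is contaminated'. Prior odds H:¬H = 0.176/0.824 = 0.21359. For the 'positive' outcome, the likelihood ratio is 0.787/0.261 = 3.0153.
Posterior odds = 0.21359 × 3.0153 = 0.64405, so P(H|E) = 0.64405/(1+0.64405) = 0.392.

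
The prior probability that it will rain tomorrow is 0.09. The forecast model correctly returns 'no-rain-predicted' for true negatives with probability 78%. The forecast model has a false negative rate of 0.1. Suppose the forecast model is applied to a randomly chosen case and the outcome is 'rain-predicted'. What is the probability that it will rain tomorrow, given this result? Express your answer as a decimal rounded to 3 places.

Let H be the event that it will rain tomorrow. P(H) = 0.09, so P(¬H) = 0.91. With E the 'rain-predicted' result, P(E|H) = 0.9 and P(E|¬H) = 0.22.
P(E) = 0.9·0.09 + 0.22·0.91 = 0.081000 + 0.20020 = 0.28120.
By Bayes' theorem, P(H|E) = 0.081000 / 0.28120 = 0.288.

P(H | E) ≈ 0.288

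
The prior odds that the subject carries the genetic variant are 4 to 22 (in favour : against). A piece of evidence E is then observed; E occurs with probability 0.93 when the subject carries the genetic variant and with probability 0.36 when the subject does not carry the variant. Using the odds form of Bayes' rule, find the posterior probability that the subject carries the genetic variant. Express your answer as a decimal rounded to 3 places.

Posterior probability ≈ 0.320

Prior odds = 4/22 = 0.18182. In log-odds, ln(0.18182) = -1.7047.
Add log likelihood ratio: ln(2.5833) = 0.94908.
Posterior log-odds = -0.75567, so posterior odds = exp(-0.75567) = 0.46970. Converting, P(H|E) = 0.46970/1.4697 = 0.320.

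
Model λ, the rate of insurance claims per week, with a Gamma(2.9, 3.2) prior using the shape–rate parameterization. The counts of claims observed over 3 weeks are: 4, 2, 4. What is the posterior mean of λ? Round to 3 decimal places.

Total count ∑xᵢ = 10 over n = 3 weeks.
Gamma is conjugate to the Poisson likelihood: posterior is Gamma(shape = 2.9+10 = 12.9, rate = 3.2+3 = 6.2).
Posterior mean = shape/rate = 12.9/6.2 = 2.081.

Posterior mean ≈ 2.081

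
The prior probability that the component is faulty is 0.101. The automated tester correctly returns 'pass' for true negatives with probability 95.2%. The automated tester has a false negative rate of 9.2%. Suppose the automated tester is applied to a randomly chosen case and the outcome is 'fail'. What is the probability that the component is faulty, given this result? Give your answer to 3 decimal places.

Write H for 'the component is faulty'. Prior odds H:¬H = 0.101/0.899 = 0.11235. For the 'fail' outcome, the likelihood ratio is 0.908/0.048 = 18.917.
Posterior odds = 0.11235 × 18.917 = 2.1252, so P(H|E) = 2.1252/(1+2.1252) = 0.680.

P(H | E) ≈ 0.680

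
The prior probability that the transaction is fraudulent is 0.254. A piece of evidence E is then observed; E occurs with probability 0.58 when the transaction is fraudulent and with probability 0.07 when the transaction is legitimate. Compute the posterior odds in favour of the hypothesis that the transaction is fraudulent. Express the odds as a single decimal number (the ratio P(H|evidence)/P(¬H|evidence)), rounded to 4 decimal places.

Prior odds = 0.254/(1−0.254) = 0.34048. In log-odds, ln(0.34048) = -1.0774.
Add log likelihood ratio: ln(8.2857) = 2.1145.
Posterior log-odds = 1.0371, so posterior odds = exp(1.0371) = 2.8211.

Posterior odds ≈ 2.8211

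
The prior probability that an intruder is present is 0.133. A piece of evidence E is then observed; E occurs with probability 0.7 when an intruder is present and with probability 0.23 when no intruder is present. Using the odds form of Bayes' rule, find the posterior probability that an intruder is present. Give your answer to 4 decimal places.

Prior odds = 0.133/(1−0.133) = 0.15340. In log-odds, ln(0.15340) = -1.8747.
Add log likelihood ratio: ln(3.0435) = 1.1130.
Posterior log-odds = -0.76169, so posterior odds = exp(-0.76169) = 0.46688. Converting, P(H|E) = 0.46688/1.4669 = 0.3183.

Posterior probability ≈ 0.3183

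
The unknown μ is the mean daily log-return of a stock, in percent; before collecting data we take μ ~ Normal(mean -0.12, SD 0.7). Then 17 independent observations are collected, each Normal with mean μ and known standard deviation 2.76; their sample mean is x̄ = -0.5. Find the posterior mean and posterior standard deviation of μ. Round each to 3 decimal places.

Posterior mean ≈ -0.318; posterior SD ≈ 0.484

With known σ, the Normal prior is conjugate. Weight on the data is w = (n/σ²)/(n/σ² + 1/τ₀²) = 2.23167/(2.23167+2.04082) = 0.52234.
Posterior mean = w·x̄ + (1−w)·μ₀ = 0.52234·-0.5 + 0.47766·-0.12 = -0.318. Posterior variance = 1/(2.23167+2.04082) = 0.234056, so SD = 0.484.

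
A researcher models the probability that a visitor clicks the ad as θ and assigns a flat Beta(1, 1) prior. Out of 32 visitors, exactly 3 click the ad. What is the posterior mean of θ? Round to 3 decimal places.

Posterior mean ≈ 0.118

Observing 3 successes and 29 failures updates Beta(1, 1) by adding the success and failure counts to the two shape parameters: α = 1+3 = 4, β = 1+29 = 30.
Posterior mean = α/(α+β) = 4/34 = 0.118.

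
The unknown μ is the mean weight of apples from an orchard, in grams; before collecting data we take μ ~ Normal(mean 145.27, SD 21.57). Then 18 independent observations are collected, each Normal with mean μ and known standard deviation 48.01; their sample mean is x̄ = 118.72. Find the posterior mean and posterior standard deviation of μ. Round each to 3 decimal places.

Prior precision 1/τ₀² = 1/21.57² = 0.00214931; data precision n/σ² = 18/48.01² = 0.00780925.
Posterior precision = 0.00214931 + 0.00780925 = 0.00995856, giving posterior SD = 1/√0.00995856 = 10.021.
Posterior mean = (0.00214931·145.27 + 0.00780925·118.72) / 0.00995856 = 124.450.

Posterior mean ≈ 124.450; posterior SD ≈ 10.021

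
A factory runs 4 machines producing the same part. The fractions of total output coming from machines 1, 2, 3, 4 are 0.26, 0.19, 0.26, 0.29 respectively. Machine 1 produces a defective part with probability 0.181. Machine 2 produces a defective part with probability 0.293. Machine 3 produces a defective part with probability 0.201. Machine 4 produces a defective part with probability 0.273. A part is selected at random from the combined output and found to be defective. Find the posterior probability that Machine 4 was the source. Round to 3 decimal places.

Posterior probability ≈ 0.338

P(defective|M1) = 0.181; P(defective|M2) = 0.293; P(defective|M3) = 0.201; P(defective|M4) = 0.273.
Prior × likelihood for each source: 0.26·0.181=0.04706, 0.19·0.293=0.05567, 0.26·0.201=0.05226, 0.29·0.273=0.07917. Summing gives P(defective) = 0.23416.
P(Machine 4 | defective) = 0.07917 / 0.23416 = 0.338.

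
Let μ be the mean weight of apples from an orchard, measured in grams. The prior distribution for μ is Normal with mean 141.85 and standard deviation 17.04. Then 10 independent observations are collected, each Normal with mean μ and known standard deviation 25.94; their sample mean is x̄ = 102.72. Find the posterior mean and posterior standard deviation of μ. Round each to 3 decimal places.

Posterior mean ≈ 110.082; posterior SD ≈ 7.391

With known σ, the Normal prior is conjugate. Weight on the data is w = (n/σ²)/(n/σ² + 1/τ₀²) = 0.0148614/(0.0148614+0.00344398) = 0.81186.
Posterior mean = w·x̄ + (1−w)·μ₀ = 0.81186·102.72 + 0.18814·141.85 = 110.082. Posterior variance = 1/(0.0148614+0.00344398) = 54.6287, so SD = 7.391.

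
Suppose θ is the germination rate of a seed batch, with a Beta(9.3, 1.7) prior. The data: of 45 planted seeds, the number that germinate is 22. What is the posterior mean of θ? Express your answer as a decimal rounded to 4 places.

The binomial likelihood is conjugate to the Beta prior: with 22 successes and 23 failures, the posterior is Beta(9.3+22, 1.7+23) = Beta(31.3, 24.7).
Posterior mean = α/(α+β) = 31.3/56 = 0.5589.

Posterior mean ≈ 0.5589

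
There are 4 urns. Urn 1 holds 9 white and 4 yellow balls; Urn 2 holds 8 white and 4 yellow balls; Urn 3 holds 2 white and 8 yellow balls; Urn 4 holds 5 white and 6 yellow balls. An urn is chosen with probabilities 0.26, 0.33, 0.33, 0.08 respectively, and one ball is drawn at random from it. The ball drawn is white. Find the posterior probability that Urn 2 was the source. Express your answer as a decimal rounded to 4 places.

Posterior probability ≈ 0.4379

P(white|Urn 1) = 0.6923; P(white|Urn 2) = 0.6667; P(white|Urn 3) = 0.2; P(white|Urn 4) = 0.4545.
Prior × likelihood for each source: 0.26·0.6923=0.1800, 0.33·0.6667=0.2200, 0.33·0.2=0.06600, 0.08·0.4545=0.03636. Summing gives P(white) = 0.50236.
P(Urn 2 | white) = 0.2200 / 0.50236 = 0.4379.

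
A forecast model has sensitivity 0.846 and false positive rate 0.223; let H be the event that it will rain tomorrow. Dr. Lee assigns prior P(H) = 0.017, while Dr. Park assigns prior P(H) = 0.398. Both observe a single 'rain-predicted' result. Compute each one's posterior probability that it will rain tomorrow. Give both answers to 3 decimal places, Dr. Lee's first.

Dr. Lee: 0.062; Dr. Park: 0.715

The likelihood ratio for a 'rain-predicted' result is 0.846/0.223 = 3.7937.
Dr. Lee: prior odds 0.017/0.983 = 0.017294; posterior odds 0.065609; posterior probability 0.062.
Dr. Park: prior odds 0.398/0.602 = 0.66113; posterior odds 2.5081; posterior probability 0.715.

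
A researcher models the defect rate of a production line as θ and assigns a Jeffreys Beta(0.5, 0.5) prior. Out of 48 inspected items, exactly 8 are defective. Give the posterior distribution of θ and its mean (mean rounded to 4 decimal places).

The binomial likelihood is conjugate to the Beta prior: with 8 successes and 40 failures, the posterior is Beta(0.5+8, 0.5+40) = Beta(8.5, 40.5).
Posterior mean = α/(α+β) = 8.5/49 = 0.1735.

Posterior: Beta(8.5, 40.5); mean ≈ 0.1735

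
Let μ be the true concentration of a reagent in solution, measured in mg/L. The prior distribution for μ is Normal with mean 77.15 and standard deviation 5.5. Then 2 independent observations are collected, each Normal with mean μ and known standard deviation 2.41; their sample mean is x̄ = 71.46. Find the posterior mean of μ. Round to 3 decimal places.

Posterior mean ≈ 71.958

With known σ, the Normal prior is conjugate. Weight on the data is w = (n/σ²)/(n/σ² + 1/τ₀²) = 0.344347/(0.344347+0.0330579) = 0.91241.
Posterior mean = w·x̄ + (1−w)·μ₀ = 0.91241·71.46 + 0.087593·77.15 = 71.958.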